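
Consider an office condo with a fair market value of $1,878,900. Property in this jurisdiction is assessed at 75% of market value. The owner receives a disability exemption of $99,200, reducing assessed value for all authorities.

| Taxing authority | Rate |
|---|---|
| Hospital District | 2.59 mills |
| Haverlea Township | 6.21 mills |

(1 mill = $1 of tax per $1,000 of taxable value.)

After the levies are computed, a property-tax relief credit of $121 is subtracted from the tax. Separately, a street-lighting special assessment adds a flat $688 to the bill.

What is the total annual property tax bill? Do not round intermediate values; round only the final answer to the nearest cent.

Assessed value = $1,878,900 × 0.75 = $1,409,175
Taxable value = $1,409,175 − $99,200 = $1,309,975
Hospital District: $1,309,975 × 0.00259 = $3,392.83525
Haverlea Township: $1,309,975 × 0.00621 = $8,134.94475
Levies subtotal = $11,527.78
After credit = $11,527.78 − $121 = $11,406.78
Total = $11,406.78 + $688 = $12,094.78

$12,094.78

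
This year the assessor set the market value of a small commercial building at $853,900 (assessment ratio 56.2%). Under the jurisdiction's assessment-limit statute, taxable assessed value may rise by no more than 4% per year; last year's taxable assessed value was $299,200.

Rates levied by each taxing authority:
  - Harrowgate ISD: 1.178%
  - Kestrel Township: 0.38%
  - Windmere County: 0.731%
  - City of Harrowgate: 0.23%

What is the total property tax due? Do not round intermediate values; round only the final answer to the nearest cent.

$7,838.32

Uncapped assessed value = $853,900 × 0.562 = $479,891.8
Cap limit = $299,200 × 1.04 = $311,168
Taxable assessed value = min($479,891.8, $311,168) = $311,168 (cap binds)
Harrowgate ISD: $311,168 × 0.01178 = $3,665.55904
Kestrel Township: $311,168 × 0.0038 = $1,182.4384
Windmere County: $311,168 × 0.00731 = $2,274.63808
City of Harrowgate: $311,168 × 0.0023 = $715.6864
Total = $7,838.32192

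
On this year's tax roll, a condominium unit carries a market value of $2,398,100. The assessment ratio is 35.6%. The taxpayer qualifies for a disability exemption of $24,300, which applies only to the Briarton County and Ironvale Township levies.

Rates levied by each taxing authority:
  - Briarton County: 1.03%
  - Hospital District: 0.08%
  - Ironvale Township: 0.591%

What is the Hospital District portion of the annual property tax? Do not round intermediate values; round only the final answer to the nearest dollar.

Assessed value = $2,398,100 × 0.356 = $853,723.6
Hospital District taxable value = $853,723.6 (exemption does not apply)
Hospital District levy = $853,723.6 × 0.0008 = $682.97888

$683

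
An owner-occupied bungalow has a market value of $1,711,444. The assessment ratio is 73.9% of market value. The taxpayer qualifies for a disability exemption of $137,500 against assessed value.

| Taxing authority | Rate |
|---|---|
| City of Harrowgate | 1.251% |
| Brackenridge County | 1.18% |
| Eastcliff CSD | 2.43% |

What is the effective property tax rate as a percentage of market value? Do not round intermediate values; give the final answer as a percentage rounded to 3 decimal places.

3.202%

Assessed value = $1,711,444 × 0.739 = $1,264,757.116
Taxable value = $1,264,757.116 − $137,500 = $1,127,257.116
City of Harrowgate: $1,127,257.116 × 0.01251 = $14,101.98652116
Brackenridge County: $1,127,257.116 × 0.0118 = $13,301.6339688
Eastcliff CSD: $1,127,257.116 × 0.0243 = $27,392.3479188
Total tax = $54,795.96840876
Effective rate = $54,795.96840876 ÷ $1,711,444 = 3.202% of market value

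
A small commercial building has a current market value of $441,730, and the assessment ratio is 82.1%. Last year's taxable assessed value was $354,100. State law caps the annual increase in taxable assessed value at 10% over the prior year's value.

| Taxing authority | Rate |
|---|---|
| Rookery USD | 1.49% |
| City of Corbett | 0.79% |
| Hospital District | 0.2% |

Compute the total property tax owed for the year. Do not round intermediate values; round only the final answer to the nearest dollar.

$8,994

Uncapped assessed value = $441,730 × 0.821 = $362,660.33
Cap limit = $354,100 × 1.1 = $389,510
Taxable assessed value = min($362,660.33, $389,510) = $362,660.33 (cap does not bind)
Rookery USD: $362,660.33 × 0.0149 = $5,403.638917
City of Corbett: $362,660.33 × 0.0079 = $2,865.016607
Hospital District: $362,660.33 × 0.002 = $725.32066
Total = $8,993.976184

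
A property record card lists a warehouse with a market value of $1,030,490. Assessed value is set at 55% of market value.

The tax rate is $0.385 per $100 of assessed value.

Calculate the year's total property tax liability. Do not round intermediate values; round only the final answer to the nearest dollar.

Assessed value = $1,030,490 × 0.55 = $566,769.5
Tax = $566,769.5 × 0.00385 = $2,182.062575

$2,182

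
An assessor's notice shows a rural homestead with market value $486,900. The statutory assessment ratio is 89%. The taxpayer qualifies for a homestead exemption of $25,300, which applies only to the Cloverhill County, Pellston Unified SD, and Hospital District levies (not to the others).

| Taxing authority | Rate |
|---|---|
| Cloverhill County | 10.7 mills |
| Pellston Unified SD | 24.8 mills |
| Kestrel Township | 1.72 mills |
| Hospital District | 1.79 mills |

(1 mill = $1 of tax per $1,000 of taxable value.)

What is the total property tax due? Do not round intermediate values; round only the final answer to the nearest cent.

$15,961.20

Assessed value = $486,900 × 0.89 = $433,341
Cloverhill County: ($433,341 − $25,300) × 0.0107 = $408,041 × 0.0107 = $4,366.0387
Pellston Unified SD: ($433,341 − $25,300) × 0.0248 = $408,041 × 0.0248 = $10,119.4168
Kestrel Township: $433,341 × 0.00172 = $745.34652
Hospital District: ($433,341 − $25,300) × 0.00179 = $408,041 × 0.00179 = $730.39339
Total = $15,961.19541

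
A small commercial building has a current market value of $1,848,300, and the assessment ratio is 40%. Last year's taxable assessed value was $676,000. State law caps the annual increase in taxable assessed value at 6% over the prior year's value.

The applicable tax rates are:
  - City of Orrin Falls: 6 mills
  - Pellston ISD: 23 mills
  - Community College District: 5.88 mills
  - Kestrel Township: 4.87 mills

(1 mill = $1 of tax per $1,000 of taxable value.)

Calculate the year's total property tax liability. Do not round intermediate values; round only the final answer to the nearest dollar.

$28,483

Uncapped assessed value = $1,848,300 × 0.4 = $739,320
Cap limit = $676,000 × 1.06 = $716,560
Taxable assessed value = min($739,320, $716,560) = $716,560 (cap binds)
City of Orrin Falls: $716,560 × 0.006 = $4,299.36
Pellston ISD: $716,560 × 0.023 = $16,480.88
Community College District: $716,560 × 0.00588 = $4,213.3728
Kestrel Township: $716,560 × 0.00487 = $3,489.6472
Total = $28,483.26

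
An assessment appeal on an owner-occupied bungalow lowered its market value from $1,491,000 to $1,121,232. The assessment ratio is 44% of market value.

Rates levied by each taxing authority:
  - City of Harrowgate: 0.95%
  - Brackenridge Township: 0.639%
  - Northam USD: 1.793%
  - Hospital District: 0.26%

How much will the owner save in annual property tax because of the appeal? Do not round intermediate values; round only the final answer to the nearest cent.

$5,925.46

Old assessed value = $1,491,000 × 0.44 = $656,040
New assessed value = $1,121,232 × 0.44 = $493,342.08
Combined rate = 0.0095 + 0.00639 + 0.01793 + 0.0026 = 0.03642
Old tax = $656,040 × 0.03642 = $23,892.9768
New tax = $493,342.08 × 0.03642 = $17,967.5185536
Reduction = $23,892.9768 − $17,967.5185536 = $5,925.4582464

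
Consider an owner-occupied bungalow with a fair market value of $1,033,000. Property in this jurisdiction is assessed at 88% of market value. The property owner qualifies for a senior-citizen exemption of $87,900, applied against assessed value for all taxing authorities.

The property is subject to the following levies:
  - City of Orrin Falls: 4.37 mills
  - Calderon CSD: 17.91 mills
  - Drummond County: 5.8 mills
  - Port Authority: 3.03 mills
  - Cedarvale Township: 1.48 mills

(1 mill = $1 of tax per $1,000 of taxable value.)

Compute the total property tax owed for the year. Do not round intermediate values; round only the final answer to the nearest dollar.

$26,761

Assessed value = $1,033,000 × 0.88 = $909,040
Taxable value = $909,040 − $87,900 = $821,140
City of Orrin Falls: $821,140 × 0.00437 = $3,588.3818
Calderon CSD: $821,140 × 0.01791 = $14,706.6174
Drummond County: $821,140 × 0.0058 = $4,762.612
Port Authority: $821,140 × 0.00303 = $2,488.0542
Cedarvale Township: $821,140 × 0.00148 = $1,215.2872
Total = $3,588.3818 + $14,706.6174 + $4,762.612 + $2,488.0542 + $1,215.2872 = $26,760.9526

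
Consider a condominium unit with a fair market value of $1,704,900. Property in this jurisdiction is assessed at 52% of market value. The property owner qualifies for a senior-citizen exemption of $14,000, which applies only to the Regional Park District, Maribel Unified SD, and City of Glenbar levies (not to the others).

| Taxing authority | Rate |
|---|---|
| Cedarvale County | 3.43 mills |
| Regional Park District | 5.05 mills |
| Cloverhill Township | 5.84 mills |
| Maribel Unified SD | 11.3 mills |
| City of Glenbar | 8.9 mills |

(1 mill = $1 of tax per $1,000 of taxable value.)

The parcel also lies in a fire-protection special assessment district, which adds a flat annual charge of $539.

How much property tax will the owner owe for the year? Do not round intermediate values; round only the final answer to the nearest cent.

$30,789.14

Assessed value = $1,704,900 × 0.52 = $886,548
Cedarvale County: $886,548 × 0.00343 = $3,040.85964
Regional Park District: ($886,548 − $14,000) × 0.00505 = $872,548 × 0.00505 = $4,406.3674
Cloverhill Township: $886,548 × 0.00584 = $5,177.44032
Maribel Unified SD: ($886,548 − $14,000) × 0.0113 = $872,548 × 0.0113 = $9,859.7924
City of Glenbar: ($886,548 − $14,000) × 0.0089 = $872,548 × 0.0089 = $7,765.6772
Levies subtotal = $30,250.13696
Total = $30,250.13696 + $539 = $30,789.13696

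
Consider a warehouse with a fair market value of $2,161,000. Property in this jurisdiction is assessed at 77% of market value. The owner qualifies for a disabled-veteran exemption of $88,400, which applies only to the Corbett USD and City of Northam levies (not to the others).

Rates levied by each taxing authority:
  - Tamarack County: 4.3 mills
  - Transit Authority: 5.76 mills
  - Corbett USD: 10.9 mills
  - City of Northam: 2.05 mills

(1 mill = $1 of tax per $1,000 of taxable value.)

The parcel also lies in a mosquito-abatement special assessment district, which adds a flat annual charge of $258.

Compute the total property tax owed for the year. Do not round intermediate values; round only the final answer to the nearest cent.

Assessed value = $2,161,000 × 0.77 = $1,663,970
Tamarack County: $1,663,970 × 0.0043 = $7,155.071
Transit Authority: $1,663,970 × 0.00576 = $9,584.4672
Corbett USD: ($1,663,970 − $88,400) × 0.0109 = $1,575,570 × 0.0109 = $17,173.713
City of Northam: ($1,663,970 − $88,400) × 0.00205 = $1,575,570 × 0.00205 = $3,229.9185
Levies subtotal = $37,143.1697
Total = $37,143.1697 + $258 = $37,401.1697

$37,401.17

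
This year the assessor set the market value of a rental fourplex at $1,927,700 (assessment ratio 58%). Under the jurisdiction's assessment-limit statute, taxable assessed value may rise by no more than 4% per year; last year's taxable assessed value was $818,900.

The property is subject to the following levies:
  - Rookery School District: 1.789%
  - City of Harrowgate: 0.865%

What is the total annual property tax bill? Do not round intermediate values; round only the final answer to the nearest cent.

$22,602.95

Uncapped assessed value = $1,927,700 × 0.58 = $1,118,066
Cap limit = $818,900 × 1.04 = $851,656
Taxable assessed value = min($1,118,066, $851,656) = $851,656 (cap binds)
Rookery School District: $851,656 × 0.01789 = $15,236.12584
City of Harrowgate: $851,656 × 0.00865 = $7,366.8244
Total = $22,602.95024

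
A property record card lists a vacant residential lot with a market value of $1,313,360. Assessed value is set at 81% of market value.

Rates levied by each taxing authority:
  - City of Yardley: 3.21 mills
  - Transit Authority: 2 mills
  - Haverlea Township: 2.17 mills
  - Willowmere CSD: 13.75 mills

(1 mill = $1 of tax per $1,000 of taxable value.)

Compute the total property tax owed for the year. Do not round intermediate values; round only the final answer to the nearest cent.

Assessed value = $1,313,360 × 0.81 = $1,063,821.6
City of Yardley: $1,063,821.6 × 0.00321 = $3,414.867336
Transit Authority: $1,063,821.6 × 0.002 = $2,127.6432
Haverlea Township: $1,063,821.6 × 0.00217 = $2,308.492872
Willowmere CSD: $1,063,821.6 × 0.01375 = $14,627.547
Total = $3,414.867336 + $2,127.6432 + $2,308.492872 + $14,627.547 = $22,478.550408

$22,478.55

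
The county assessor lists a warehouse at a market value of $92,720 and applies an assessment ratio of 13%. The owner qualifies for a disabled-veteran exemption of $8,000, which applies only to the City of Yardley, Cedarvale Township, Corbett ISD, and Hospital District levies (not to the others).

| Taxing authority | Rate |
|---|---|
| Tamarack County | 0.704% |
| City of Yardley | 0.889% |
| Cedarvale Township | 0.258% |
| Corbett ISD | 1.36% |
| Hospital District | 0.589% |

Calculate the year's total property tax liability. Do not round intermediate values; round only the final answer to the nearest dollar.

Assessed value = $92,720 × 0.13 = $12,053.6
Tamarack County: $12,053.6 × 0.00704 = $84.857344
City of Yardley: ($12,053.6 − $8,000) × 0.00889 = $4,053.6 × 0.00889 = $36.036504
Cedarvale Township: ($12,053.6 − $8,000) × 0.00258 = $4,053.6 × 0.00258 = $10.458288
Corbett ISD: ($12,053.6 − $8,000) × 0.0136 = $4,053.6 × 0.0136 = $55.12896
Hospital District: ($12,053.6 − $8,000) × 0.00589 = $4,053.6 × 0.00589 = $23.875704
Total = $210.3568

$210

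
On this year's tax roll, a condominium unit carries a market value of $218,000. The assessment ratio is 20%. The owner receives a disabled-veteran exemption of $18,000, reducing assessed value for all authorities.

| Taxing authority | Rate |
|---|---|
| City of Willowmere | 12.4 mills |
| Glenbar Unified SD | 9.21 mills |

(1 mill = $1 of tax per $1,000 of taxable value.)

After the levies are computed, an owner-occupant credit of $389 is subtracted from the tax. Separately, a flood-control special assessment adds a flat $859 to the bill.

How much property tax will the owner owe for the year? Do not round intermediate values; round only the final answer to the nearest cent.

Assessed value = $218,000 × 0.2 = $43,600
Taxable value = $43,600 − $18,000 = $25,600
City of Willowmere: $25,600 × 0.0124 = $317.44
Glenbar Unified SD: $25,600 × 0.00921 = $235.776
Levies subtotal = $553.216
After credit = $553.216 − $389 = $164.216
Total = $164.216 + $859 = $1,023.216

$1,023.22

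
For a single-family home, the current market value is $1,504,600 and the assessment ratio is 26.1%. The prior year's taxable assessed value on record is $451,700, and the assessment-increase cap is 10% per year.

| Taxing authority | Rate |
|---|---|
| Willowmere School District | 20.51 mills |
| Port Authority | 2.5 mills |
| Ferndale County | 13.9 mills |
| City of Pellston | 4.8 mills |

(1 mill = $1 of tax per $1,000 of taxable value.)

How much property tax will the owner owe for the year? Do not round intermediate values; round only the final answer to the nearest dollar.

Uncapped assessed value = $1,504,600 × 0.261 = $392,700.6
Cap limit = $451,700 × 1.1 = $496,870
Taxable assessed value = min($392,700.6, $496,870) = $392,700.6 (cap does not bind)
Willowmere School District: $392,700.6 × 0.02051 = $8,054.289306
Port Authority: $392,700.6 × 0.0025 = $981.7515
Ferndale County: $392,700.6 × 0.0139 = $5,458.53834
City of Pellston: $392,700.6 × 0.0048 = $1,884.96288
Total = $16,379.542026

$16,380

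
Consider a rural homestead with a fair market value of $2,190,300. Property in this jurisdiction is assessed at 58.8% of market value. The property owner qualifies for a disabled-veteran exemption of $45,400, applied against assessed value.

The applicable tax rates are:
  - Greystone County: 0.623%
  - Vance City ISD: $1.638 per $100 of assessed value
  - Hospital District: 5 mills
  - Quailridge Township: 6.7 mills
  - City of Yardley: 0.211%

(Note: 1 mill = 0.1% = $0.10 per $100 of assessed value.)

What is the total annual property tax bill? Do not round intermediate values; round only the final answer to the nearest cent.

Assessed value = $2,190,300 × 0.588 = $1,287,896.4
Taxable value = $1,287,896.4 − $45,400 = $1,242,496.4
Greystone County: $1,242,496.4 × 0.00623 = $7,740.752572
Vance City ISD: $1,242,496.4 × 0.01638 = $20,352.091032
Hospital District: $1,242,496.4 × 0.005 = $6,212.482
Quailridge Township: $1,242,496.4 × 0.0067 = $8,324.72588
City of Yardley: $1,242,496.4 × 0.00211 = $2,621.667404
Total = $45,251.718888

$45,251.72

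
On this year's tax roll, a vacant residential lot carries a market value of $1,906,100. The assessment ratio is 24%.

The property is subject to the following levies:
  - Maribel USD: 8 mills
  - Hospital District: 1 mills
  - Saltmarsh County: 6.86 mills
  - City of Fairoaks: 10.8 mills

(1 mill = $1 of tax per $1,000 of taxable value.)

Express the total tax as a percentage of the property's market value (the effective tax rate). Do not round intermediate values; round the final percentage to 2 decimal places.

Assessed value = $1,906,100 × 0.24 = $457,464
Maribel USD: $457,464 × 0.008 = $3,659.712
Hospital District: $457,464 × 0.001 = $457.464
Saltmarsh County: $457,464 × 0.00686 = $3,138.20304
City of Fairoaks: $457,464 × 0.0108 = $4,940.6112
Total tax = $12,195.99024
Effective rate = $12,195.99024 ÷ $1,906,100 = 0.64% of market value

0.64%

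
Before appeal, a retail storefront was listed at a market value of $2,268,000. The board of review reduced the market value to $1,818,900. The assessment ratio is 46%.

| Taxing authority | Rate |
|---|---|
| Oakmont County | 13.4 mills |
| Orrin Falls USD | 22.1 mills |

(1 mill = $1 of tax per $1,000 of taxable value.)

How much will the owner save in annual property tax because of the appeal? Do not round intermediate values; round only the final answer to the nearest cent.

Old assessed value = $2,268,000 × 0.46 = $1,043,280
New assessed value = $1,818,900 × 0.46 = $836,694
Combined rate = 0.0134 + 0.0221 = 0.0355
Old tax = $1,043,280 × 0.0355 = $37,036.44
New tax = $836,694 × 0.0355 = $29,702.637
Reduction = $37,036.44 − $29,702.637 = $7,333.803

$7,333.80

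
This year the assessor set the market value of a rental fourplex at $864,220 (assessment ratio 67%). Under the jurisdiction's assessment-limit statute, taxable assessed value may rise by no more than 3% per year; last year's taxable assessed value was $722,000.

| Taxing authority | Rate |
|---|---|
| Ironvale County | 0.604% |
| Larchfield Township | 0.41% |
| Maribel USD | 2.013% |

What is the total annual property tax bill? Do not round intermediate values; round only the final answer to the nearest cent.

Uncapped assessed value = $864,220 × 0.67 = $579,027.4
Cap limit = $722,000 × 1.03 = $743,660
Taxable assessed value = min($579,027.4, $743,660) = $579,027.4 (cap does not bind)
Ironvale County: $579,027.4 × 0.00604 = $3,497.325496
Larchfield Township: $579,027.4 × 0.0041 = $2,374.01234
Maribel USD: $579,027.4 × 0.02013 = $11,655.821562
Total = $17,527.159398

$17,527.16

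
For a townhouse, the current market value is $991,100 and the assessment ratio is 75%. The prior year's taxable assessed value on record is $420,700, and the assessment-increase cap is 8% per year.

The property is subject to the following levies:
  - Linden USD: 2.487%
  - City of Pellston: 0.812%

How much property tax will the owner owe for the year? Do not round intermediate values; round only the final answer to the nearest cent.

Uncapped assessed value = $991,100 × 0.75 = $743,325
Cap limit = $420,700 × 1.08 = $454,356
Taxable assessed value = min($743,325, $454,356) = $454,356 (cap binds)
Linden USD: $454,356 × 0.02487 = $11,299.83372
City of Pellston: $454,356 × 0.00812 = $3,689.37072
Total = $14,989.20444

$14,989.20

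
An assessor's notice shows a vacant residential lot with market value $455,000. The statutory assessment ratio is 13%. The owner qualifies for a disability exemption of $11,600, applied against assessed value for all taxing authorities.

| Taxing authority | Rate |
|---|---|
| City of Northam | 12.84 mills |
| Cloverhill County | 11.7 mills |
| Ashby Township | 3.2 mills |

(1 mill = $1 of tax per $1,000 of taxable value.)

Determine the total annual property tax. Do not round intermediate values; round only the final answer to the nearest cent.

Assessed value = $455,000 × 0.13 = $59,150
Taxable value = $59,150 − $11,600 = $47,550
City of Northam: $47,550 × 0.01284 = $610.542
Cloverhill County: $47,550 × 0.0117 = $556.335
Ashby Township: $47,550 × 0.0032 = $152.16
Total = $610.542 + $556.335 + $152.16 = $1,319.037

$1,319.04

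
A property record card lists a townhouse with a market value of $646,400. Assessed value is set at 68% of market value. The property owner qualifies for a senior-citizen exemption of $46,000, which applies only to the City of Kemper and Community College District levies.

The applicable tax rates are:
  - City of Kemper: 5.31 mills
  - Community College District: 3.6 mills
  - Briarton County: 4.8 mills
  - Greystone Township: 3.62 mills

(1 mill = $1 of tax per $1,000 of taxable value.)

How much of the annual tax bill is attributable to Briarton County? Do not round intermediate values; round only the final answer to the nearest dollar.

$2,110

Assessed value = $646,400 × 0.68 = $439,552
Briarton County taxable value = $439,552 (exemption does not apply)
Briarton County levy = $439,552 × 0.0048 = $2,109.8496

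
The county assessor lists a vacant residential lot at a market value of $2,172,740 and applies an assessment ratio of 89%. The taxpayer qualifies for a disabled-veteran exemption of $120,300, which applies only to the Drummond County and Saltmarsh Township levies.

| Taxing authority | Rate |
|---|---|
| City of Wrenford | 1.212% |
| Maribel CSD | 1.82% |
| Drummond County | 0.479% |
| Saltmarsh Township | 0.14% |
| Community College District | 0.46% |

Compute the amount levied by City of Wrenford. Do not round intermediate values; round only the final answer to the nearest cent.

Assessed value = $2,172,740 × 0.89 = $1,933,738.6
City of Wrenford taxable value = $1,933,738.6 (exemption does not apply)
City of Wrenford levy = $1,933,738.6 × 0.01212 = $23,436.911832

$23,436.91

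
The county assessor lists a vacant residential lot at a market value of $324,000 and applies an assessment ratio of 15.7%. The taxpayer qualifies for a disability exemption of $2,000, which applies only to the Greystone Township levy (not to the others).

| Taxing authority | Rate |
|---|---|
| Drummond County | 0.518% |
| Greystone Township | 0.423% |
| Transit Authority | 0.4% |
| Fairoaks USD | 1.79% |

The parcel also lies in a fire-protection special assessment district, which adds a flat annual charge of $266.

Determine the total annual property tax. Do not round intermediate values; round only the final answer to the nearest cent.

$1,850.22

Assessed value = $324,000 × 0.157 = $50,868
Drummond County: $50,868 × 0.00518 = $263.49624
Greystone Township: ($50,868 − $2,000) × 0.00423 = $48,868 × 0.00423 = $206.71164
Transit Authority: $50,868 × 0.004 = $203.472
Fairoaks USD: $50,868 × 0.0179 = $910.5372
Levies subtotal = $1,584.21708
Total = $1,584.21708 + $266 = $1,850.21708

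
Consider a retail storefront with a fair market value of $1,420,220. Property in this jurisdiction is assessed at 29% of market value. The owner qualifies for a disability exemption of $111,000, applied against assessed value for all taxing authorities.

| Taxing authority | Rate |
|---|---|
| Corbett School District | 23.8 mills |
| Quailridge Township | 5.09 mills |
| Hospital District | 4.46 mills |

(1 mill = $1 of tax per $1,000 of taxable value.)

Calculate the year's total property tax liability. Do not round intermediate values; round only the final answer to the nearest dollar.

$10,034

Assessed value = $1,420,220 × 0.29 = $411,863.8
Taxable value = $411,863.8 − $111,000 = $300,863.8
Corbett School District: $300,863.8 × 0.0238 = $7,160.55844
Quailridge Township: $300,863.8 × 0.00509 = $1,531.396742
Hospital District: $300,863.8 × 0.00446 = $1,341.852548
Total = $7,160.55844 + $1,531.396742 + $1,341.852548 = $10,033.80773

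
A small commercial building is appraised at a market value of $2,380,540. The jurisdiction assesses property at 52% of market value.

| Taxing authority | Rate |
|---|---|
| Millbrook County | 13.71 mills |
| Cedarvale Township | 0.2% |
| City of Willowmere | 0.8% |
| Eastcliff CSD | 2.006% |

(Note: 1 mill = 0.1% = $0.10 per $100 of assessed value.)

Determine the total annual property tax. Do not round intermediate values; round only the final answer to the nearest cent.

Assessed value = $2,380,540 × 0.52 = $1,237,880.8
Millbrook County: $1,237,880.8 × 0.01371 = $16,971.345768
Cedarvale Township: $1,237,880.8 × 0.002 = $2,475.7616
City of Willowmere: $1,237,880.8 × 0.008 = $9,903.0464
Eastcliff CSD: $1,237,880.8 × 0.02006 = $24,831.888848
Total = $54,182.042616

$54,182.04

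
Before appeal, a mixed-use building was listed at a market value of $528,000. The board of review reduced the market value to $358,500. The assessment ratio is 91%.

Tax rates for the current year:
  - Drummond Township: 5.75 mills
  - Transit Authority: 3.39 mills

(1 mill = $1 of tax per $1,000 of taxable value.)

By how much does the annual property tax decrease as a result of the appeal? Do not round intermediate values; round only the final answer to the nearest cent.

$1,409.80

Old assessed value = $528,000 × 0.91 = $480,480
New assessed value = $358,500 × 0.91 = $326,235
Combined rate = 0.00575 + 0.00339 = 0.00914
Old tax = $480,480 × 0.00914 = $4,391.5872
New tax = $326,235 × 0.00914 = $2,981.7879
Reduction = $4,391.5872 − $2,981.7879 = $1,409.7993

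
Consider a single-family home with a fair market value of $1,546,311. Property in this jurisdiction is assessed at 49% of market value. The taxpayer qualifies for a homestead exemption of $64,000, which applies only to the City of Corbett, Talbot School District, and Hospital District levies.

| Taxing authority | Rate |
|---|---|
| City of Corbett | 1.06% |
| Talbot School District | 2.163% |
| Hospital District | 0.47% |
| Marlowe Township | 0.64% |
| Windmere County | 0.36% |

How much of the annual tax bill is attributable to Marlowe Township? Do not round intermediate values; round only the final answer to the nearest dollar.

$4,849

Assessed value = $1,546,311 × 0.49 = $757,692.39
Marlowe Township taxable value = $757,692.39 (exemption does not apply)
Marlowe Township levy = $757,692.39 × 0.0064 = $4,849.231296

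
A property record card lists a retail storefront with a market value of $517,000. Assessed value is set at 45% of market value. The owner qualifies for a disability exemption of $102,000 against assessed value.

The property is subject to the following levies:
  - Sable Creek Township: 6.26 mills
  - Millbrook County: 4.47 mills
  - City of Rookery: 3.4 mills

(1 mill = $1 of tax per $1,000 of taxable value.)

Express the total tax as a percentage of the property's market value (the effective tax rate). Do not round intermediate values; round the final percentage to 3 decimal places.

0.357%

Assessed value = $517,000 × 0.45 = $232,650
Taxable value = $232,650 − $102,000 = $130,650
Sable Creek Township: $130,650 × 0.00626 = $817.869
Millbrook County: $130,650 × 0.00447 = $584.0055
City of Rookery: $130,650 × 0.0034 = $444.21
Total tax = $1,846.0845
Effective rate = $1,846.0845 ÷ $517,000 = 0.357% of market value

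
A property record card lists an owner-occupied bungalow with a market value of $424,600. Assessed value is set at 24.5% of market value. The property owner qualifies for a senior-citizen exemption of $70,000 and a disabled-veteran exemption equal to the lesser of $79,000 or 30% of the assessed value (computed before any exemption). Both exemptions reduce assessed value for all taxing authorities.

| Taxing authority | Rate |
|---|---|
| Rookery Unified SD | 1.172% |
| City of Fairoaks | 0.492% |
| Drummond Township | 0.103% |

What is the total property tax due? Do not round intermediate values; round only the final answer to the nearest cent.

Assessed value = $424,600 × 0.245 = $104,027
Disabled-veteran exemption = min($79,000, 30% × $104,027) = min($79,000, $31,208.1) = $31,208.1 (percentage binds)
Taxable value = $104,027 − $70,000 − $31,208.1 = $2,818.9
Rookery Unified SD: $2,818.9 × 0.01172 = $33.037508
City of Fairoaks: $2,818.9 × 0.00492 = $13.868988
Drummond Township: $2,818.9 × 0.00103 = $2.903467
Total = $49.809963

$49.81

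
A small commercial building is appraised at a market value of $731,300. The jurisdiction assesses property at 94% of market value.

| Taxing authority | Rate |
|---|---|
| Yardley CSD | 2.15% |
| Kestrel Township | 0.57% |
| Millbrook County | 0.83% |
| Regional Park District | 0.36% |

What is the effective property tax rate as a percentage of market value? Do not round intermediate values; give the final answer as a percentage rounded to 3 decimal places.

Assessed value = $731,300 × 0.94 = $687,422
Yardley CSD: $687,422 × 0.0215 = $14,779.573
Kestrel Township: $687,422 × 0.0057 = $3,918.3054
Millbrook County: $687,422 × 0.0083 = $5,705.6026
Regional Park District: $687,422 × 0.0036 = $2,474.7192
Total tax = $26,878.2002
Effective rate = $26,878.2002 ÷ $731,300 = 3.675% of market value

3.675%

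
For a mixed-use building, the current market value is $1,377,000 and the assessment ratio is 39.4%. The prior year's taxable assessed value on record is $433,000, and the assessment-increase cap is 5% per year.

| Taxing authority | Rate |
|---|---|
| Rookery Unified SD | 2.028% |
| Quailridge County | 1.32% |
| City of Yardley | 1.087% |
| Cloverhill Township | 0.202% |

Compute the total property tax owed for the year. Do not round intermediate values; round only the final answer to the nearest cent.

$21,082.12

Uncapped assessed value = $1,377,000 × 0.394 = $542,538
Cap limit = $433,000 × 1.05 = $454,650
Taxable assessed value = min($542,538, $454,650) = $454,650 (cap binds)
Rookery Unified SD: $454,650 × 0.02028 = $9,220.302
Quailridge County: $454,650 × 0.0132 = $6,001.38
City of Yardley: $454,650 × 0.01087 = $4,942.0455
Cloverhill Township: $454,650 × 0.00202 = $918.393
Total = $21,082.1205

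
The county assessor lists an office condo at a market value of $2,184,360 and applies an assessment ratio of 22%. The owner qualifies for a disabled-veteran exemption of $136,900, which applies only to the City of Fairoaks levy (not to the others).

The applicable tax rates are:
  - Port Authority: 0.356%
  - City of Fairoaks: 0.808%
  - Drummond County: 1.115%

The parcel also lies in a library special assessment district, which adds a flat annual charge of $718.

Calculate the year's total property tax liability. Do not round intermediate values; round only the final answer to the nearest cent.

Assessed value = $2,184,360 × 0.22 = $480,559.2
Port Authority: $480,559.2 × 0.00356 = $1,710.790752
City of Fairoaks: ($480,559.2 − $136,900) × 0.00808 = $343,659.2 × 0.00808 = $2,776.766336
Drummond County: $480,559.2 × 0.01115 = $5,358.23508
Levies subtotal = $9,845.792168
Total = $9,845.792168 + $718 = $10,563.792168

$10,563.79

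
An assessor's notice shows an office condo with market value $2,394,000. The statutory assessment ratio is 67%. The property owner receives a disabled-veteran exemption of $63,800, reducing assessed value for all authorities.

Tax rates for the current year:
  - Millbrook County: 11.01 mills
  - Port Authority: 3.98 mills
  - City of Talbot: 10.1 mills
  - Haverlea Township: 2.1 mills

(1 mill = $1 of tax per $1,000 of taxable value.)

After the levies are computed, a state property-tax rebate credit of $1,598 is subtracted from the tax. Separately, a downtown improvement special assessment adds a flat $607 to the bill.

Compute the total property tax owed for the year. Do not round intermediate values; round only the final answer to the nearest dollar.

Assessed value = $2,394,000 × 0.67 = $1,603,980
Taxable value = $1,603,980 − $63,800 = $1,540,180
Millbrook County: $1,540,180 × 0.01101 = $16,957.3818
Port Authority: $1,540,180 × 0.00398 = $6,129.9164
City of Talbot: $1,540,180 × 0.0101 = $15,555.818
Haverlea Township: $1,540,180 × 0.0021 = $3,234.378
Levies subtotal = $41,877.4942
After credit = $41,877.4942 − $1,598 = $40,279.4942
Total = $40,279.4942 + $607 = $40,886.4942

$40,886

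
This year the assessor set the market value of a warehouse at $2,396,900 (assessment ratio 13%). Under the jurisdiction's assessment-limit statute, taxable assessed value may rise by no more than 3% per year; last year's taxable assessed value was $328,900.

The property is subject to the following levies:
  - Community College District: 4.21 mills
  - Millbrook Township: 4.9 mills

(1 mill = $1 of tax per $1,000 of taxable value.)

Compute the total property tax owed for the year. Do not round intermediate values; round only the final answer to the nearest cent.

$2,838.65

Uncapped assessed value = $2,396,900 × 0.13 = $311,597
Cap limit = $328,900 × 1.03 = $338,767
Taxable assessed value = min($311,597, $338,767) = $311,597 (cap does not bind)
Community College District: $311,597 × 0.00421 = $1,311.82337
Millbrook Township: $311,597 × 0.0049 = $1,526.8253
Total = $2,838.64867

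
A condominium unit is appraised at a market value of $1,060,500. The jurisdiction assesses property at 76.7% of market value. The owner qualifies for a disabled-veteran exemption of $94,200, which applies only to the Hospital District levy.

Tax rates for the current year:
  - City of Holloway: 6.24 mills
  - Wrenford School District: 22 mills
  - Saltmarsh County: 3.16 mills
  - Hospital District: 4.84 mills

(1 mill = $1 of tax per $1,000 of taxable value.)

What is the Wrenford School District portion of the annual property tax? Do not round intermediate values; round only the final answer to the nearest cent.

$17,894.88

Assessed value = $1,060,500 × 0.767 = $813,403.5
Wrenford School District taxable value = $813,403.5 (exemption does not apply)
Wrenford School District levy = $813,403.5 × 0.022 = $17,894.877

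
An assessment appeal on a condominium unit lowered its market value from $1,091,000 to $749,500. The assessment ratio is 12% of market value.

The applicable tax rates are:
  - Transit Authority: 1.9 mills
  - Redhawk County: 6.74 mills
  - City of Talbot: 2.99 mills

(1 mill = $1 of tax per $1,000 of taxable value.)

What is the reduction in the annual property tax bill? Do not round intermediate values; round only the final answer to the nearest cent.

$476.60

Old assessed value = $1,091,000 × 0.12 = $130,920
New assessed value = $749,500 × 0.12 = $89,940
Combined rate = 0.0019 + 0.00674 + 0.00299 = 0.01163
Old tax = $130,920 × 0.01163 = $1,522.5996
New tax = $89,940 × 0.01163 = $1,046.0022
Reduction = $1,522.5996 − $1,046.0022 = $476.5974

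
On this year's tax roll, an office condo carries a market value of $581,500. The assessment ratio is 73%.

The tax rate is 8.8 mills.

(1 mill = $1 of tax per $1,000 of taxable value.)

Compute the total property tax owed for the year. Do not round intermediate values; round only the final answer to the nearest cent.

$3,735.56

Assessed value = $581,500 × 0.73 = $424,495
Tax = $424,495 × 0.0088 = $3,735.556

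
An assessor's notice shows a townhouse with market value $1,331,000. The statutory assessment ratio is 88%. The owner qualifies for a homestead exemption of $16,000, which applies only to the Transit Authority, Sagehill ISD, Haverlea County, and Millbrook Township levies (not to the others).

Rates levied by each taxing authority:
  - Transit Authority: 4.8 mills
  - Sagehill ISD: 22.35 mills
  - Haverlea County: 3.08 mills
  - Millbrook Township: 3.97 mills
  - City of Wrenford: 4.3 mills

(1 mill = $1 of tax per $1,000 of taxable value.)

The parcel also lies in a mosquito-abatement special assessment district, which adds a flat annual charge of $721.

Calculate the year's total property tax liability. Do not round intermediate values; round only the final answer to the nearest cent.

Assessed value = $1,331,000 × 0.88 = $1,171,280
Transit Authority: ($1,171,280 − $16,000) × 0.0048 = $1,155,280 × 0.0048 = $5,545.344
Sagehill ISD: ($1,171,280 − $16,000) × 0.02235 = $1,155,280 × 0.02235 = $25,820.508
Haverlea County: ($1,171,280 − $16,000) × 0.00308 = $1,155,280 × 0.00308 = $3,558.2624
Millbrook Township: ($1,171,280 − $16,000) × 0.00397 = $1,155,280 × 0.00397 = $4,586.4616
City of Wrenford: $1,171,280 × 0.0043 = $5,036.504
Levies subtotal = $44,547.08
Total = $44,547.08 + $721 = $45,268.08

$45,268.08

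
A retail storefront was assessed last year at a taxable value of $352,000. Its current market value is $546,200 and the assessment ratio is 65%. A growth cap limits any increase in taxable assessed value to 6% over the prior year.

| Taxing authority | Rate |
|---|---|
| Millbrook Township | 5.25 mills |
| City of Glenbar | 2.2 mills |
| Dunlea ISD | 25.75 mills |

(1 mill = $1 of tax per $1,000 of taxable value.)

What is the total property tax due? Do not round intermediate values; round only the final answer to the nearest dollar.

$11,787

Uncapped assessed value = $546,200 × 0.65 = $355,030
Cap limit = $352,000 × 1.06 = $373,120
Taxable assessed value = min($355,030, $373,120) = $355,030 (cap does not bind)
Millbrook Township: $355,030 × 0.00525 = $1,863.9075
City of Glenbar: $355,030 × 0.0022 = $781.066
Dunlea ISD: $355,030 × 0.02575 = $9,142.0225
Total = $11,786.996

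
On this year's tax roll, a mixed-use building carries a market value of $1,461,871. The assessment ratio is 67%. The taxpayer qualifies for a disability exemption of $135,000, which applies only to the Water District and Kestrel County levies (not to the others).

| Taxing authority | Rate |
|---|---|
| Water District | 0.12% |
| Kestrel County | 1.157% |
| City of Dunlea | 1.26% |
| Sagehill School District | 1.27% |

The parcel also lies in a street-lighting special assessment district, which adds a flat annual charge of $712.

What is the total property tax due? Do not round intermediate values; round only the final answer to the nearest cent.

$36,275.85

Assessed value = $1,461,871 × 0.67 = $979,453.57
Water District: ($979,453.57 − $135,000) × 0.0012 = $844,453.57 × 0.0012 = $1,013.344284
Kestrel County: ($979,453.57 − $135,000) × 0.01157 = $844,453.57 × 0.01157 = $9,770.3278049
City of Dunlea: $979,453.57 × 0.0126 = $12,341.114982
Sagehill School District: $979,453.57 × 0.0127 = $12,439.060339
Levies subtotal = $35,563.8474099
Total = $35,563.8474099 + $712 = $36,275.8474099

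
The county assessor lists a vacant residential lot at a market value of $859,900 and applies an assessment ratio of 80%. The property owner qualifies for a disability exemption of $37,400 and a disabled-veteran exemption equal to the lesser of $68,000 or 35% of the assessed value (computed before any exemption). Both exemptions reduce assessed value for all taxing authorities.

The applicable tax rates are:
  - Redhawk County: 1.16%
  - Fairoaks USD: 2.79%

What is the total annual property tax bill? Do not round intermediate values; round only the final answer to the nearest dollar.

$23,010

Assessed value = $859,900 × 0.8 = $687,920
Disabled-veteran exemption = min($68,000, 35% × $687,920) = min($68,000, $240,772) = $68,000 (dollar cap binds)
Taxable value = $687,920 − $37,400 − $68,000 = $582,520
Redhawk County: $582,520 × 0.0116 = $6,757.232
Fairoaks USD: $582,520 × 0.0279 = $16,252.308
Total = $23,009.54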